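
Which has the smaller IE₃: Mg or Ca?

Consider each +2 ion: Mg²⁺ is the bare [Ne] core; Ca²⁺ is the bare [Ar] core.
All of these are removing an electron from a noble-gas core or deeper; the smaller core (lower principal quantum number) is held far more tightly, and within a period the higher nuclear charge binds the same core more tightly.
Tabulated IE_3 (kJ/mol): Mg 7733, Ca 4912.
Hence IE_3: Ca < Mg.

Ca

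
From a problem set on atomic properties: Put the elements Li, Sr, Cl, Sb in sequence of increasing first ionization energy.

Li is in period 2, group 1; Cl is in period 3, group 17; Sr is in period 5, group 2; Sb is in period 5, group 15.
Removing the outermost electron gets harder across a period and easier down a group.
Here both period and group differ, so the two effects have to be weighed against each other.
Sr > Li: the two effects oppose for this pair; the across-period effect wins (550 vs 520 kJ/mol).
Sb > Sr: both are in period 5; the period trend gives Sb the larger value.
Cl > Sb: both effects reinforce here, so Cl is clearly the higher of the two.
For reference (kJ/mol): Li 520, Cl 1251, Sr 550, Sb 831.
So from lowest to highest: Li < Sr < Sb < Cl.

Li < Sr < Sb < Cl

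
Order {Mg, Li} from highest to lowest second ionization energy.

Li > Mg

The second ionization energy removes an electron from the +1 ion. For each element: Mg⁺ still has 1 valence electron; Li⁺ is the bare [He] core.
Breaking into a closed-shell core is much more expensive than removing a leftover valence electron — Li has the largest IE_2 here.
Approximate IE_2 values (kJ/mol): Mg 1451, Li 7298.
Hence IE_2: Mg < Li.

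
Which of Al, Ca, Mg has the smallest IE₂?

Ca

Consider each +1 ion: Al⁺ still has 2 valence electrons; Ca⁺ still has 1 valence electron; Mg⁺ still has 1 valence electron.
All are still removing valence electrons, so compare the +1 ions as you would atoms: IE_2 generally rises across a period (higher Z_eff) and falls down a group (larger shell), subject to the usual subshell exceptions.
Valence configurations: Al⁺ [Ne]3s², Ca⁺ [Ar]4s¹, Mg⁺ [Ne]3s¹.
Approximate IE_2 values (kJ/mol): Al 1817, Ca 1145, Mg 1451.
Hence IE_2: Ca < Mg < Al.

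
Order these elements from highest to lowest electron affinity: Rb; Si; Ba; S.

Adding an electron releases more energy for atoms nearer the top right (short of the noble gases).
These span different periods and groups, so the two trends combine.
Rb > Ba: the two effects oppose for this pair; the down-group effect wins (47 vs 14 kJ/mol).
Si > Rb: relative to Rb, both the across-period and down-group shifts push Si's electron affinity up.
S > Si: both are in period 3; the period trend gives S the larger value.
Tabulated electron affinity (kJ/mol): Si 134, S 200, Rb 47, Ba 14.
So from highest to lowest: S > Si > Rb > Ba.

S > Si > Rb > Ba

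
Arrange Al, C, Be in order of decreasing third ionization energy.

IE_3 is the cost of taking one more electron from the +2 cation: Al²⁺ still has 1 valence electron; C²⁺ still has 2 valence electrons; Be²⁺ is the bare [He] core.
Breaking into a closed-shell core is much more expensive than removing a leftover valence electron — Be has the largest IE_3 here.
Valence configurations: Al²⁺ [Ne]3s¹, C²⁺ [He]2s².
Approximate IE_3 values (kJ/mol): Al 2745, C 4620, Be 14849.
Putting it together, IE_3: Al < C < Be.

Be > C > Al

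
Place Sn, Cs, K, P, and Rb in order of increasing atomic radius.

P < Sn < K < Rb < Cs

P is in period 3, group 15; K is in period 4, group 1; Rb is in period 5, group 1; Sn is in period 5, group 14; Cs is in period 6, group 1.
Across a period the added protons contract the valence shell; down a group each new principal shell makes the atom larger.
These span different periods and groups, so the two trends combine.
Sn > P: relative to P, both the across-period and down-group shifts push Sn's atomic radius up.
K > Sn: period and group pull opposite ways; the across-period shift dominates (196 vs 140 pm).
Rb > K: they share group 1; the group trend gives Rb the larger value.
Cs > Rb: Cs sits below Rb in group 1, so the down-group effect alone puts Cs larger.
For reference (pm): P 111, K 196, Rb 210, Sn 140, Cs 232.
So from smallest to largest: P < Sn < K < Rb < Cs.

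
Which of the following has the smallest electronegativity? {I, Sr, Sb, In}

Sr

Smaller atoms with higher effective nuclear charge are more electronegative.
All lie in period 5, so electronegativity increases left to right.
The smallest electronegativity among these belongs to Sr.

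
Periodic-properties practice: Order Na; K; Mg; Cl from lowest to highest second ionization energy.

The second ionization energy removes an electron from the +1 ion. For each element: Na⁺ is the bare [Ne] core; K⁺ is the bare [Ar] core; Mg⁺ still has 1 valence electron; Cl⁺ still has 6 valence electrons.
Core electrons are held far more tightly than valence electrons, so K and Na top the IE_2 order.
Valence configurations: Mg⁺ [Ne]3s¹, Cl⁺ [Ne]3s²3p⁴.
The numbers (kJ/mol): Na 4562, K 3052, Mg 1451, Cl 2298.
Hence IE_2: Mg < Cl < K < Na.

Mg < Cl < K < Na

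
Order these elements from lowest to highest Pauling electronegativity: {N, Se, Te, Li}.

Li < Te < Se < N

Li is in period 2, group 1; N is in period 2, group 15; Se is in period 4, group 16; Te is in period 5, group 16.
Atoms toward the upper right of the periodic table pull bonding electrons most strongly.
Neither a single period nor a single group — weigh both effects.
Te > Li: period and group pull opposite ways; the across-period shift dominates (2.10 vs 0.98).
Se > Te: they share group 16; the group trend gives Se the larger value.
N > Se: period and group pull opposite ways; the down-group shift dominates (3.04 vs 2.55).
Tabulated electronegativity (Pauling): Li 0.98, N 3.04, Se 2.55, Te 2.10.
So from lowest to highest: Li < Te < Se < N.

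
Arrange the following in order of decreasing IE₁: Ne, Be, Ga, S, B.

Be is in period 2, group 2; B is in period 2, group 13; Ne is in period 2, group 18; S is in period 3, group 16; Ga is in period 4, group 13.
IE₁ increases left→right with effective nuclear charge and decreases top→bottom as the valence shell moves farther out.
Here both period and group differ, so the two effects have to be weighed against each other.
B > Ga: B sits above Ga in group 13, so the down-group effect alone puts B higher.
Be > B: this pair runs against the simple trend — see the exception note.
S > Be: period and group pull opposite ways; the across-period shift dominates (1000 vs 900 kJ/mol).
Ne > S: both effects reinforce here, so Ne is clearly the higher of the two.
Note the exception: Be has a higher first ionization energy than B, contrary to the simple trend — removing B's lone 2p electron is easier than breaking Be's filled 2s².
Approximate values (kJ/mol): Be 900, B 801, Ne 2081, S 1000, Ga 579.
So from highest to lowest: Ne > S > Be > B > Ga.

Ne > S > Be > B > Ga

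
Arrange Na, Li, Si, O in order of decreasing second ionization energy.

IE_2 is the cost of taking one more electron from the +1 cation: Na⁺ is the bare [Ne] core; Li⁺ is the bare [He] core; Si⁺ still has 3 valence electrons; O⁺ still has 5 valence electrons.
Pulling an electron out of a noble-gas core costs far more than removing a remaining valence electron, so Na and Li sit at the high end of IE_2.
Valence configurations: Si⁺ [Ne]3s²3p¹, O⁺ [He]2s²2p³.
The numbers (kJ/mol): Na 4562, Li 7298, Si 1577, O 3388.
Hence IE_2: Si < O < Na < Li.

Li > Na > O > Si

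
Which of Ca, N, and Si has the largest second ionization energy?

The second ionization energy removes an electron from the +1 ion. For each element: Ca⁺ still has 1 valence electron; N⁺ still has 4 valence electrons; Si⁺ still has 3 valence electrons.
All are still removing valence electrons, so compare the +1 ions as you would atoms: IE_2 generally rises across a period (higher Z_eff) and falls down a group (larger shell), subject to the usual subshell exceptions.
Valence configurations: Ca⁺ [Ar]4s¹, N⁺ [He]2s²2p², Si⁺ [Ne]3s²3p¹.
Tabulated IE_2 (kJ/mol): Ca 1145, N 2856, Si 1577.
So the second ionization energies run Ca < Si < N.

N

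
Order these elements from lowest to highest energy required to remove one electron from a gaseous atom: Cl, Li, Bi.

Li < Bi < Cl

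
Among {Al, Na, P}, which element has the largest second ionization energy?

IE_2 is the cost of taking one more electron from the +1 cation: Al⁺ still has 2 valence electrons; Na⁺ is the bare [Ne] core; P⁺ still has 4 valence electrons.
Breaking into a closed-shell core is much more expensive than removing a leftover valence electron — Na has the largest IE_2 here.
Valence configurations: Al⁺ [Ne]3s², P⁺ [Ne]3s²3p².
The numbers (kJ/mol): Al 1817, Na 4562, P 1907.
So the second ionization energies run Al < P < Na.

Na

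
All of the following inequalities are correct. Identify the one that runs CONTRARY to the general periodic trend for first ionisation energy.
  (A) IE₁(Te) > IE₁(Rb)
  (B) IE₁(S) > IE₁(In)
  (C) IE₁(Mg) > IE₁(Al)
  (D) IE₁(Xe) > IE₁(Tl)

The general trend: first ionisation energy increases across a period and decreases down a group.
(A) Te (period 5, group 16) vs Rb (period 5, group 1): the stated order agrees with the simple trend.
(B) S (period 3, group 16) vs In (period 5, group 13): the stated order agrees with the simple trend.
(C) Mg (period 3, group 2) vs Al (period 3, group 13): the stated order contradicts the simple trend.
(D) Xe (period 5, group 18) vs Tl (period 6, group 13): the stated order agrees with the simple trend.
The exception is (C): Al's single 3p electron is easier to remove than one from Mg's filled 3s².

(C)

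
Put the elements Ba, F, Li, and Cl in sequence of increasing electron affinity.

Ba, Li, F, Cl

Li is in period 2, group 1; F is in period 2, group 17; Cl is in period 3, group 17; Ba is in period 6, group 2.
Adding an electron releases more energy for atoms nearer the top right (short of the noble gases).
These span different periods and groups, so the two trends combine.
Li > Ba: period and group pull opposite ways; the down-group shift dominates (60 vs 14 kJ/mol).
F > Li: both are in period 2; the period trend gives F the larger value.
Cl > F: this pair runs against the simple trend — see the exception note.
Note the exception: Cl has a higher electron affinity than F, contrary to the simple trend — F's small 2p subshell makes the incoming electron feel strong e⁻–e⁻ repulsion, so Cl actually releases more energy on gaining an electron.
Approximate values (kJ/mol): Li 60, F 328, Cl 349, Ba 14.
So from lowest to highest: Ba < Li < F < Cl.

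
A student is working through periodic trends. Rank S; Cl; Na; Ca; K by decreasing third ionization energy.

Na, Ca, K, Cl, S

IE_3 is the cost of taking one more electron from the +2 cation: S²⁺ still has 4 valence electrons; Cl²⁺ still has 5 valence electrons; Na²⁺ is already 1 electron into the core; Ca²⁺ is the bare [Ar] core; K²⁺ is already 1 electron into the core.
Pulling an electron out of a noble-gas core costs far more than removing a remaining valence electron, so K, Ca and Na sit at the high end of IE_3.
Valence configurations: S²⁺ [Ne]3s²3p², Cl²⁺ [Ne]3s²3p³.
Approximate IE_3 values (kJ/mol): S 3357, Cl 3822, Na 6910, Ca 4912, K 4420.
So the third ionization energies run S < Cl < K < Ca < Na.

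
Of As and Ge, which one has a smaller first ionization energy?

First ionization energy rises across a period (greater Z_eff holds electrons more tightly) and falls down a group (valence electrons are farther from the nucleus).
All lie in period 4, so first ionization energy increases left to right.
So Ge has the smaller first ionization energy (Ge < As).

Ge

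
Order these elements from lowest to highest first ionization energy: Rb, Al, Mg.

Mg is in period 3, group 2; Al is in period 3, group 13; Rb is in period 5, group 1.
Across a period the outer electron is held more tightly (higher IE₁); down a group it sits in a higher shell, more shielded, and comes off more easily.
These span different periods and groups, so the two trends combine.
Al > Rb: both effects reinforce here, so Al is clearly the higher of the two.
Mg > Al: this pair runs against the simple trend — see the exception note.
Note the exception: Mg has a higher first ionization energy than Al, contrary to the simple trend — Al's single 3p electron is easier to remove than one from Mg's filled 3s².
For reference (kJ/mol): Mg 738, Al 578, Rb 403.
So from lowest to highest: Rb < Al < Mg.

Rb < Al < Mg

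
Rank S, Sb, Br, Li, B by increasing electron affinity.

B, Li, Sb, S, Br

Atoms with high Z_eff and room in the valence shell (especially the halogens) have the most exothermic electron affinities.
Here both period and group differ, so the two effects have to be weighed against each other.
Li > B: this pair runs against the simple trend — see the exception note.
Sb > Li: the two effects oppose for this pair; the across-period effect wins (103 vs 60 kJ/mol).
S > Sb: both effects reinforce here, so S is clearly the higher of the two.
Br > S: the two effects oppose for this pair; the across-period effect wins (325 vs 200 kJ/mol).
Note the exception: Li has a higher electron affinity than B, contrary to the simple trend — B's ns²np¹ configuration gives only a small electron affinity — the sparsely filled np subshell binds an added electron weakly.
For reference (kJ/mol): Li 60, B 27, S 200, Br 325, Sb 103.
So from lowest to highest: B < Li < Sb < S < Br.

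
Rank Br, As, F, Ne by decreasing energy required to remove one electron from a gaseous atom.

Ne > F > Br > As

F is in period 2, group 17; Ne is in period 2, group 18; As is in period 4, group 15; Br is in period 4, group 17.
First ionization energy rises across a period (greater Z_eff holds electrons more tightly) and falls down a group (valence electrons are farther from the nucleus).
These span different periods and groups, so the two trends combine.
Br > As: both are in period 4; the period trend gives Br the larger value.
F > Br: they share group 17; the group trend gives F the larger value.
Ne > F: Ne lies to the right of F in period 2, so the across-period effect alone puts Ne higher.
Approximate values (kJ/mol): F 1681, Ne 2081, As 947, Br 1140.
So from highest to lowest: Ne > F > Br > As.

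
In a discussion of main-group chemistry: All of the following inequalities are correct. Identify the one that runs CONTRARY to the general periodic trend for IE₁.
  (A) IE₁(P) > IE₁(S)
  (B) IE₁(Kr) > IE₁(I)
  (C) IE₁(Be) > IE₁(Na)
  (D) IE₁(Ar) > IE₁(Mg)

The general trend: IE₁ increases across a period and decreases down a group.
(A) P (period 3, group 15) vs S (period 3, group 16): the stated order contradicts the simple trend.
(B) Kr (period 4, group 18) vs I (period 5, group 17): the stated order agrees with the simple trend.
(C) Be (period 2, group 2) vs Na (period 3, group 1): the stated order agrees with the simple trend.
(D) Ar (period 3, group 18) vs Mg (period 3, group 2): the stated order agrees with the simple trend.
The exception is (A): S (3p⁴) ionizes more easily than half-filled P (3p³) because the paired 3p electron in S is pushed out by e⁻–e⁻ repulsion.

(A)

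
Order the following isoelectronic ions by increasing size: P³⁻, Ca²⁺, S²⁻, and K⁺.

Ca²⁺ < K⁺ < S²⁻ < P³⁻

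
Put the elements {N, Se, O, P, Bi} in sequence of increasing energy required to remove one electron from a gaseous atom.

Bi < Se < P < O < N

First ionization energy rises across a period (greater Z_eff holds electrons more tightly) and falls down a group (valence electrons are farther from the nucleus).
These span different periods and groups, so the two trends combine.
Se > Bi: relative to Bi, both the across-period and down-group shifts push Se's first ionization energy up.
P > Se: the two effects oppose for this pair; the down-group effect wins (1012 vs 941 kJ/mol).
O > P: relative to P, both the across-period and down-group shifts push O's first ionization energy up.
N > O: this pair runs against the simple trend — see the exception note.
Note the exception: N has a higher first ionization energy than O, contrary to the simple trend — pairing an electron in O's 2p⁴ costs repulsion energy, so O ionizes more easily than half-filled N (2p³).
Tabulated first ionization energy (kJ/mol): N 1402, O 1314, P 1012, Se 941, Bi 703.
So from lowest to highest: Bi < Se < P < O < N.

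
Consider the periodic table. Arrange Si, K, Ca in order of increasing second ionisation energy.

Consider each +1 ion: Si⁺ still has 3 valence electrons; K⁺ is the bare [Ar] core; Ca⁺ still has 1 valence electron.
Pulling an electron out of a noble-gas core costs far more than removing a remaining valence electron, so K sits at the high end of IE_2.
Valence configurations: Si⁺ [Ne]3s²3p¹, Ca⁺ [Ar]4s¹.
Approximate IE_2 values (kJ/mol): Si 1577, K 3052, Ca 1145.
Hence IE_2: Ca < Si < K.

Ca < Si < K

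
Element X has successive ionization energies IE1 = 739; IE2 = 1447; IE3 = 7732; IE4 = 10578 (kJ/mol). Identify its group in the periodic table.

Group 2

Look for the largest jump between consecutive ionization energies: IE3/IE2 ≈ 5.3, far larger than any earlier ratio.
That jump marks the point where a core electron is being removed. So the atom has 2 valence electrons.
A main-group element with 2 valence electrons is in group 2.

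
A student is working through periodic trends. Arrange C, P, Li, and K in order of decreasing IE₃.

Li > C > K > P

The third ionization energy removes an electron from the +2 ion. For each element: C²⁺ still has 2 valence electrons; P²⁺ still has 3 valence electrons; Li²⁺ is already 1 electron into the core; K²⁺ is already 1 electron into the core.
Usually core removal costs more than valence removal, but here the competition is close: a tightly held n=2 valence electron can cost more to remove than an n=3 core electron, so the actual values have to decide it.
Valence configurations: C²⁺ [He]2s², P²⁺ [Ne]3s²3p¹.
Tabulated IE_3 (kJ/mol): C 4620, P 2914, Li 11815, K 4420.
Overall IE_3 order: P < K < C < Li.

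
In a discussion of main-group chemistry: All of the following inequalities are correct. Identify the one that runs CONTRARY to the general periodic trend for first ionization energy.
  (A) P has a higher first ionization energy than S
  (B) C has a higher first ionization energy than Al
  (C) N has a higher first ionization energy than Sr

(A)

The general trend: first ionization energy increases across a period and decreases down a group.
(A) P (period 3, group 15) vs S (period 3, group 16): the stated order contradicts the simple trend.
(B) C (period 2, group 14) vs Al (period 3, group 13): the stated order agrees with the simple trend.
(C) N (period 2, group 15) vs Sr (period 5, group 2): the stated order agrees with the simple trend.
The exception is (A): S (3p⁴) ionizes more easily than half-filled P (3p³) because the paired 3p electron in S is pushed out by e⁻–e⁻ repulsion.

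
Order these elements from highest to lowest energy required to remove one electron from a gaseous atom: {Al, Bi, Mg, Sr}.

Mg > Bi > Al > Sr

Mg is in period 3, group 2; Al is in period 3, group 13; Sr is in period 5, group 2; Bi is in period 6, group 15.
First ionization energy rises across a period (greater Z_eff holds electrons more tightly) and falls down a group (valence electrons are farther from the nucleus).
Here both period and group differ, so the two effects have to be weighed against each other.
Al > Sr: relative to Sr, both the across-period and down-group shifts push Al's first ionization energy up.
Bi > Al: period and group pull opposite ways; the across-period shift dominates (703 vs 578 kJ/mol).
Mg > Bi: period and group pull opposite ways; the down-group shift dominates (738 vs 703 kJ/mol).
Note the exception: Mg has a higher first ionization energy than Al, contrary to the simple trend — Al's single 3p electron is easier to remove than one from Mg's filled 3s².
Approximate values (kJ/mol): Mg 738, Al 578, Sr 550, Bi 703.
So from highest to lowest: Mg > Bi > Al > Sr.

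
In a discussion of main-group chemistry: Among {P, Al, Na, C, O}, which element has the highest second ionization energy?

IE_2 is the cost of taking one more electron from the +1 cation: P⁺ still has 4 valence electrons; Al⁺ still has 2 valence electrons; Na⁺ is the bare [Ne] core; C⁺ still has 3 valence electrons; O⁺ still has 5 valence electrons.
Pulling an electron out of a noble-gas core costs far more than removing a remaining valence electron, so Na sits at the high end of IE_2.
Valence configurations: P⁺ [Ne]3s²3p², Al⁺ [Ne]3s², C⁺ [He]2s²2p¹, O⁺ [He]2s²2p³.
Approximate IE_2 values (kJ/mol): P 1907, Al 1817, Na 4562, C 2353, O 3388.
Hence IE_2: Al < P < C < O < Na.

Na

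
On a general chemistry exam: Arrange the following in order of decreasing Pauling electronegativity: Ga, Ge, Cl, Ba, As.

Electronegativity increases across a period and decreases down a group, tracking effective nuclear charge and atomic size.
Neither a single period nor a single group — weigh both effects.
Ga > Ba: relative to Ba, both the across-period and down-group shifts push Ga's electronegativity up.
Ge > Ga: both are in period 4; the period trend gives Ge the larger value.
As > Ge: As lies to the right of Ge in period 4, so the across-period effect alone puts As higher.
Cl > As: relative to As, both the across-period and down-group shifts push Cl's electronegativity up.
Tabulated electronegativity (Pauling): Cl 3.16, Ga 1.81, Ge 2.01, As 2.18, Ba 0.89.
So from highest to lowest: Cl > As > Ge > Ga > Ba.

Cl, As, Ge, Ga, Ba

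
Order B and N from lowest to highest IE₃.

B, N

IE_3 is the cost of taking one more electron from the +2 cation: B²⁺ still has 1 valence electron; N²⁺ still has 3 valence electrons.
All are still removing valence electrons, so compare the +2 ions as you would atoms: IE_3 generally rises across a period (higher Z_eff) and falls down a group (larger shell), subject to the usual subshell exceptions.
Valence configurations: B²⁺ [He]2s¹, N²⁺ [He]2s²2p¹.
The numbers (kJ/mol): B 3660, N 4578.
Hence IE_3: B < N.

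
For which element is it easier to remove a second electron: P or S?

P

IE_2 is the cost of taking one more electron from the +1 cation: P⁺ still has 4 valence electrons; S⁺ still has 5 valence electrons.
All are still removing valence electrons, so compare the +1 ions as you would atoms: IE_2 generally rises across a period (higher Z_eff) and falls down a group (larger shell), subject to the usual subshell exceptions.
Valence configurations: P⁺ [Ne]3s²3p², S⁺ [Ne]3s²3p³.
The numbers (kJ/mol): P 1907, S 2252.
Putting it together, IE_2: P < S.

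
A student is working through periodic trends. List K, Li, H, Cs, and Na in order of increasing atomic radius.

H, Li, Na, K, Cs

H is in period 1, group 1; Li is in period 2, group 1; Na is in period 3, group 1; K is in period 4, group 1; Cs is in period 6, group 1.
Atomic radius shrinks across a period as nuclear charge pulls the same shell inward, and grows down a group as new shells are added.
All are in group 1, so atomic radius increases down the group.
So from smallest to largest: H < Li < Na < K < Cs.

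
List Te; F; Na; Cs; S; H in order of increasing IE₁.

Cs, Na, Te, S, H, F

First ionization energy rises across a period (greater Z_eff holds electrons more tightly) and falls down a group (valence electrons are farther from the nucleus).
Neither a single period nor a single group — weigh both effects.
Na > Cs: Na sits above Cs in group 1, so the down-group effect alone puts Na higher.
Te > Na: period and group pull opposite ways; the across-period shift dominates (869 vs 496 kJ/mol).
S > Te: they share group 16; the group trend gives S the larger value.
H > S: the two effects oppose for this pair; the down-group effect wins (1312 vs 1000 kJ/mol).
F > H: period and group pull opposite ways; the across-period shift dominates (1681 vs 1312 kJ/mol).
Approximate values (kJ/mol): H 1312, F 1681, Na 496, S 1000, Te 869, Cs 376.
So from lowest to highest: Cs < Na < Te < S < H < F.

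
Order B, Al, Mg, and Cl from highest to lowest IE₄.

B, Al, Mg, Cl

After 3 electrons have been removed, what remains? B³⁺ is the bare [He] core; Al³⁺ is the bare [Ne] core; Mg³⁺ is already 1 electron into the core; Cl³⁺ still has 4 valence electrons.
Breaking into a closed-shell core is much more expensive than removing a leftover valence electron — Mg, Al and B have the largest IE_4 here.
The numbers (kJ/mol): B 25026, Al 11577, Mg 10543, Cl 5159.
So the fourth ionization energies run Cl < Mg < Al < B.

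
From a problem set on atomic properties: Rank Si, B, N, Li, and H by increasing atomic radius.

H < N < B < Si < Li

Across a period the added protons contract the valence shell; down a group each new principal shell makes the atom larger.
These span different periods and groups, so the two trends combine.
N > H: period and group pull opposite ways; the down-group shift dominates (71 vs 32 pm).
B > N: B lies to the left of N in period 2, so the across-period effect alone puts B larger.
Si > B: period and group pull opposite ways; the down-group shift dominates (116 vs 85 pm).
Li > Si: period and group pull opposite ways; the across-period shift dominates (133 vs 116 pm).
For reference (pm): H 32, Li 133, B 85, N 71, Si 116.
So from smallest to largest: H < N < B < Si < Li.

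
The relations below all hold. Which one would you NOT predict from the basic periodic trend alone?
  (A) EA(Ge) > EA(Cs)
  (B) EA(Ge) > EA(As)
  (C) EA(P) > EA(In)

(B)

The general trend: electron affinity increases across a period and decreases down a group.
(A) Ge (period 4, group 14) vs Cs (period 6, group 1): the stated order agrees with the simple trend.
(B) Ge (period 4, group 14) vs As (period 4, group 15): the stated order contradicts the simple trend.
(C) P (period 3, group 15) vs In (period 5, group 13): the stated order agrees with the simple trend.
The exception is (B): adding an electron to As's half-filled 4p³ is unfavourable, so Ge (4p²) has the more exothermic EA.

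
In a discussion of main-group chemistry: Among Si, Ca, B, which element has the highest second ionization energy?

B

IE_2 is the cost of taking one more electron from the +1 cation: Si⁺ still has 3 valence electrons; Ca⁺ still has 1 valence electron; B⁺ still has 2 valence electrons.
All are still removing valence electrons, so compare the +1 ions as you would atoms: IE_2 generally rises across a period (higher Z_eff) and falls down a group (larger shell), subject to the usual subshell exceptions.
Valence configurations: Si⁺ [Ne]3s²3p¹, Ca⁺ [Ar]4s¹, B⁺ [He]2s².
Approximate IE_2 values (kJ/mol): Si 1577, Ca 1145, B 2427.
Overall IE_2 order: Ca < Si < B.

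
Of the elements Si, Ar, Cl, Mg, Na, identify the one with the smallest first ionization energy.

Na

Removing the outermost electron gets harder across a period and easier down a group.
All lie in period 3, so first ionization energy increases left to right.
The smallest first ionization energy among these belongs to Na.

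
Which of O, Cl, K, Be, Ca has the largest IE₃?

After 2 electrons have been removed, what remains? O²⁺ still has 4 valence electrons; Cl²⁺ still has 5 valence electrons; K²⁺ is already 1 electron into the core; Be²⁺ is the bare [He] core; Ca²⁺ is the bare [Ar] core.
Usually core removal costs more than valence removal, but here the competition is close: a tightly held n=2 valence electron can cost more to remove than an n=3 core electron, so the actual values have to decide it.
Valence configurations: O²⁺ [He]2s²2p², Cl²⁺ [Ne]3s²3p³.
The numbers (kJ/mol): O 5300, Cl 3822, K 4420, Be 14849, Ca 4912.
Hence IE_3: Cl < K < Ca < O < Be.

Be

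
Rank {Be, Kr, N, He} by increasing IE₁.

Be, Kr, N, He

Removing the outermost electron gets harder across a period and easier down a group.
Neither a single period nor a single group — weigh both effects.
Kr > Be: the two effects oppose for this pair; the across-period effect wins (1351 vs 900 kJ/mol).
N > Kr: the two effects oppose for this pair; the down-group effect wins (1402 vs 1351 kJ/mol).
He > N: relative to N, both the across-period and down-group shifts push He's first ionization energy up.
For reference (kJ/mol): He 2372, Be 900, N 1402, Kr 1351.
So from lowest to highest: Be < Kr < N < He.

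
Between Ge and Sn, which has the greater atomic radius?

Ge is in period 4, group 14; Sn is in period 5, group 14.
Across a period the added protons contract the valence shell; down a group each new principal shell makes the atom larger.
All are in group 14, so atomic radius increases down the group.
So Sn has the greater atomic radius (Sn > Ge).

Sn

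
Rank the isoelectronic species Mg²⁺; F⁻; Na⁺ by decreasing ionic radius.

F⁻, Na⁺, Mg²⁺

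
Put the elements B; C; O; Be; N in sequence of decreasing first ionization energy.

N, O, C, Be, B

IE₁ increases left→right with effective nuclear charge and decreases top→bottom as the valence shell moves farther out.
All lie in period 2; the across-period trend (first ionization energy increases left to right) applies, with the exception below.
Note the exception: Be has a higher first ionization energy than B, contrary to the simple trend — removing B's lone 2p electron is easier than breaking Be's filled 2s².
Note the exception: N has a higher first ionization energy than O, contrary to the simple trend — pairing an electron in O's 2p⁴ costs repulsion energy, so O ionizes more easily than half-filled N (2p³).
For reference (kJ/mol): Be 900, B 801, C 1086, N 1402, O 1314.
So from highest to lowest: N > O > C > Be > B.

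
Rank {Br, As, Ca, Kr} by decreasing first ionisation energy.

Kr > Br > As > Ca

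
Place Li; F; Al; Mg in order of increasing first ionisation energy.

Li is in period 2, group 1; F is in period 2, group 17; Mg is in period 3, group 2; Al is in period 3, group 13.
Across a period the outer electron is held more tightly (higher IE₁); down a group it sits in a higher shell, more shielded, and comes off more easily.
Here both period and group differ, so the two effects have to be weighed against each other.
Al > Li: period and group pull opposite ways; the across-period shift dominates (578 vs 520 kJ/mol).
Mg > Al: this pair runs against the simple trend — see the exception note.
F > Mg: both effects reinforce here, so F is clearly the higher of the two.
Note the exception: Mg has a higher first ionization energy than Al, contrary to the simple trend — Al's single 3p electron is easier to remove than one from Mg's filled 3s².
Approximate values (kJ/mol): Li 520, F 1681, Mg 738, Al 578.
So from lowest to highest: Li < Al < Mg < F.

Li < Al < Mg < F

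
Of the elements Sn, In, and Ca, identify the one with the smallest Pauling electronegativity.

Ca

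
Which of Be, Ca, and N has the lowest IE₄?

IE_4 is the cost of taking one more electron from the +3 cation: Be³⁺ is already 1 electron into the core; Ca³⁺ is already 1 electron into the core; N³⁺ still has 2 valence electrons.
Usually core removal costs more than valence removal, but here the competition is close: a tightly held n=2 valence electron can cost more to remove than an n=3 core electron, so the actual values have to decide it.
Tabulated IE_4 (kJ/mol): Be 21007, Ca 6491, N 7475.
So the fourth ionization energies run Ca < N < Be.

Ca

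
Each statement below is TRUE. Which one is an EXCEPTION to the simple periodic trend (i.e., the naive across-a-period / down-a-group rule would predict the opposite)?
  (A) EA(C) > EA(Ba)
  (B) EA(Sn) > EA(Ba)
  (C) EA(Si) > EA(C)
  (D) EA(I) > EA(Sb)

The general trend: electron affinity increases across a period and decreases down a group.
(A) C (period 2, group 14) vs Ba (period 6, group 2): the stated order agrees with the simple trend.
(B) Sn (period 5, group 14) vs Ba (period 6, group 2): the stated order agrees with the simple trend.
(C) Si (period 3, group 14) vs C (period 2, group 14): the stated order contradicts the simple trend.
(D) I (period 5, group 17) vs Sb (period 5, group 15): the stated order agrees with the simple trend.
The exception is (C): Si's larger, more diffuse 3p orbitals accept an added electron slightly more readily than C's compact 2p.

(C)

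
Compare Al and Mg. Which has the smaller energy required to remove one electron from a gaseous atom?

Mg is in period 3, group 2; Al is in period 3, group 13.
Across a period the outer electron is held more tightly (higher IE₁); down a group it sits in a higher shell, more shielded, and comes off more easily.
All lie in period 3; the across-period trend (first ionization energy increases left to right) applies, with the exception below.
Note the exception: Mg has a higher first ionization energy than Al, contrary to the simple trend — Al's single 3p electron is easier to remove than one from Mg's filled 3s².
Tabulated first ionization energy (kJ/mol): Mg 738, Al 578.
So Al has the smaller energy required to remove one electron from a gaseous atom (Al < Mg).

Al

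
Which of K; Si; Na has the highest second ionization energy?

Na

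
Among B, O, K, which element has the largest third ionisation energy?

IE_3 is the cost of taking one more electron from the +2 cation: B²⁺ still has 1 valence electron; O²⁺ still has 4 valence electrons; K²⁺ is already 1 electron into the core.
Usually core removal costs more than valence removal, but here the competition is close: a tightly held n=2 valence electron can cost more to remove than an n=3 core electron, so the actual values have to decide it.
Valence configurations: B²⁺ [He]2s¹, O²⁺ [He]2s²2p².
Tabulated IE_3 (kJ/mol): B 3660, O 5300, K 4420.
Hence IE_3: B < K < O.

O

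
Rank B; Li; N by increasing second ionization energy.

IE_2 is the cost of taking one more electron from the +1 cation: B⁺ still has 2 valence electrons; Li⁺ is the bare [He] core; N⁺ still has 4 valence electrons.
Pulling an electron out of a noble-gas core costs far more than removing a remaining valence electron, so Li sits at the high end of IE_2.
Valence configurations: B⁺ [He]2s², N⁺ [He]2s²2p².
Approximate IE_2 values (kJ/mol): B 2427, Li 7298, N 2856.
So the second ionization energies run B < N < Li.

B < N < Li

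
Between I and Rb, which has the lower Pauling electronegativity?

Rb

Rb is in period 5, group 1; I is in period 5, group 17.
EN rises left→right (higher Z_eff, smaller atoms) and falls top→bottom (larger, more shielded atoms).
All lie in period 5, so electronegativity increases left to right.
So Rb has the lower Pauling electronegativity (Rb < I).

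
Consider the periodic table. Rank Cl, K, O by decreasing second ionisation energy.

Consider each +1 ion: Cl⁺ still has 6 valence electrons; K⁺ is the bare [Ar] core; O⁺ still has 5 valence electrons.
Usually core removal costs more than valence removal, but here the competition is close: a tightly held n=2 valence electron can cost more to remove than an n=3 core electron, so the actual values have to decide it.
Valence configurations: Cl⁺ [Ne]3s²3p⁴, O⁺ [He]2s²2p³.
Tabulated IE_2 (kJ/mol): Cl 2298, K 3052, O 3388.
Overall IE_2 order: Cl < K < O.

O, K, Cl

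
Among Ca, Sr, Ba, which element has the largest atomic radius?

Ba

Ca is in period 4, group 2; Sr is in period 5, group 2; Ba is in period 6, group 2.
Moving right in a period, electrons are added to the same shell under a stronger nuclear pull, so atoms get smaller; moving down, a new shell is opened and atoms get larger.
All are in group 2, so atomic radius increases down the group.
The largest atomic radius among these belongs to Ba.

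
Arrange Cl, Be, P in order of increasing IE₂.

IE_2 is the cost of taking one more electron from the +1 cation: Cl⁺ still has 6 valence electrons; Be⁺ still has 1 valence electron; P⁺ still has 4 valence electrons.
All are still removing valence electrons, so compare the +1 ions as you would atoms: IE_2 generally rises across a period (higher Z_eff) and falls down a group (larger shell), subject to the usual subshell exceptions.
Valence configurations: Cl⁺ [Ne]3s²3p⁴, Be⁺ [He]2s¹, P⁺ [Ne]3s²3p².
Tabulated IE_2 (kJ/mol): Cl 2298, Be 1757, P 1907.
So the second ionization energies run Be < P < Cl.

Be, P, Cl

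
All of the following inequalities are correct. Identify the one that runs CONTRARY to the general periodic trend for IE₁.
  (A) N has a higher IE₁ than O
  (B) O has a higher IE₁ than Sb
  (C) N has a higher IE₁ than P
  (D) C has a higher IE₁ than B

(A)

The general trend: IE₁ increases across a period and decreases down a group.
(A) N (period 2, group 15) vs O (period 2, group 16): the stated order contradicts the simple trend.
(B) O (period 2, group 16) vs Sb (period 5, group 15): the stated order agrees with the simple trend.
(C) N (period 2, group 15) vs P (period 3, group 15): the stated order agrees with the simple trend.
(D) C (period 2, group 14) vs B (period 2, group 13): the stated order agrees with the simple trend.
The exception is (A): pairing an electron in O's 2p⁴ costs repulsion energy, so O ionizes more easily than half-filled N (2p³).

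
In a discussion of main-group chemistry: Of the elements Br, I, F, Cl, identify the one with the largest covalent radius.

I

F is in period 2, group 17; Cl is in period 3, group 17; Br is in period 4, group 17; I is in period 5, group 17.
Atomic radius shrinks across a period as nuclear charge pulls the same shell inward, and grows down a group as new shells are added.
All are in group 17, so atomic radius increases down the group.
The largest covalent radius among these belongs to I.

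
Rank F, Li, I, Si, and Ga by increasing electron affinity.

Li is in period 2, group 1; F is in period 2, group 17; Si is in period 3, group 14; Ga is in period 4, group 13; I is in period 5, group 17.
Adding an electron releases more energy for atoms nearer the top right (short of the noble gases).
Neither a single period nor a single group — weigh both effects.
Li > Ga: period and group pull opposite ways; the down-group shift dominates (60 vs 29 kJ/mol).
Si > Li: the two effects oppose for this pair; the across-period effect wins (134 vs 60 kJ/mol).
I > Si: the two effects oppose for this pair; the across-period effect wins (295 vs 134 kJ/mol).
F > I: they share group 17; the group trend gives F the larger value.
For reference (kJ/mol): Li 60, F 328, Si 134, Ga 29, I 295.
So from lowest to highest: Ga < Li < Si < I < F.

Ga < Li < Si < I < F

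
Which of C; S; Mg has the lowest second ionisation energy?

Mg

After 1 electron has been removed, what remains? C⁺ still has 3 valence electrons; S⁺ still has 5 valence electrons; Mg⁺ still has 1 valence electron.
All are still removing valence electrons, so compare the +1 ions as you would atoms: IE_2 generally rises across a period (higher Z_eff) and falls down a group (larger shell), subject to the usual subshell exceptions.
Valence configurations: C⁺ [He]2s²2p¹, S⁺ [Ne]3s²3p³, Mg⁺ [Ne]3s¹.
The numbers (kJ/mol): C 2353, S 2252, Mg 1451.
So the second ionization energies run Mg < S < C.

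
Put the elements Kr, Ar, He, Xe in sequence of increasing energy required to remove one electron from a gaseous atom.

Xe < Kr < Ar < He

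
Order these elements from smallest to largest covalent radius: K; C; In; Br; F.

C is in period 2, group 14; F is in period 2, group 17; K is in period 4, group 1; Br is in period 4, group 17; In is in period 5, group 13.
Moving right in a period, electrons are added to the same shell under a stronger nuclear pull, so atoms get smaller; moving down, a new shell is opened and atoms get larger.
Neither a single period nor a single group — weigh both effects.
C > F: both are in period 2; the period trend gives C the larger value.
Br > C: period and group pull opposite ways; the down-group shift dominates (114 vs 75 pm).
In > Br: both effects reinforce here, so In is clearly the larger of the two.
K > In: the two effects oppose for this pair; the across-period effect wins (196 vs 142 pm).
Approximate values (pm): C 75, F 64, K 196, Br 114, In 142.
So from smallest to largest: F < C < Br < In < K.

F, C, Br, In, K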